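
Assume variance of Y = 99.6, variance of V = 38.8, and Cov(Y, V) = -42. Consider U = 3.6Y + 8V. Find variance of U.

variance of U = a²·variance of Y + b²·variance of V + 2ab·Cov(Y, V) with a = 3.6, b = 8.
= 3.6²·99.6 + 8²·38.8 + 2·3.6·8·(-42)
= 1290.816 + 2483.2 + (-2419.2) = 1354.816.

variance of U = 1354.816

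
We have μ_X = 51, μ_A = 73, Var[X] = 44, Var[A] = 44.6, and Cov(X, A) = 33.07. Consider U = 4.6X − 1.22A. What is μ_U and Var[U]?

μ_U = 145.54, Var[U] = 626.24496

μ_U = 4.6·μ_X + (-1.22)·μ_A = 4.6·51 + (-1.22)·73 = 145.54.
Var[U] = a²·Var[X] + b²·Var[A] + 2ab·Cov(X, A) with a = 4.6, b = -1.22.
= 4.6²·44 + (-1.22)²·44.6 + 2·4.6·(-1.22)·33.07
= 931.04 + 66.38264 + (-371.17768) = 626.24496.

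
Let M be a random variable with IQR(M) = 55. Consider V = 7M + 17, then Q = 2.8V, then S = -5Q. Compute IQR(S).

IQR(S) = 5390

IQR(V) = |7|·55 = 385.
IQR(Q) = |2.8|·385 = 1078.
IQR(S) = |-5|·1078 = 5390.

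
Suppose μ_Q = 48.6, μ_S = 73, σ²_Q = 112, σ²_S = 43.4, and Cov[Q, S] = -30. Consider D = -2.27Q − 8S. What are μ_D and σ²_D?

μ_D = (-2.27)·μ_Q + (-8)·μ_S = (-2.27)·48.6 + (-8)·73 = -694.322.
σ²_D = a²·σ²_Q + b²·σ²_S + 2ab·Cov[Q, S] with a = -2.27, b = -8.
= (-2.27)²·112 + (-8)²·43.4 + 2·(-2.27)·(-8)·(-30)
= 577.1248 + 2777.6 + (-1089.6) = 2265.1248.

μ_D = -694.322, σ²_D = 2265.1248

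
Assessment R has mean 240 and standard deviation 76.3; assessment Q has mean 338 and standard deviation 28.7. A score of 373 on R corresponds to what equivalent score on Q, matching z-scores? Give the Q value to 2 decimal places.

z = (373 − 240)/76.3 ≈ 1.7431.
Q = 338 + z·28.7 = 338 + (373 − 240)·28.7/76.3 ≈ 388.03.

Q = 388.03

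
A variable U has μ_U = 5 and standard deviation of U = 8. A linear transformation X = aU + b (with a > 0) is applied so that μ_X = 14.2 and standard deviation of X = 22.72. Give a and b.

a = 2.84, b = 0

standard deviation of X = a·standard deviation of U (a > 0), so a = 22.72/8 = 2.84.
μ_X = a·μ_U + b, so b = 14.2 − 2.84·5 = 0.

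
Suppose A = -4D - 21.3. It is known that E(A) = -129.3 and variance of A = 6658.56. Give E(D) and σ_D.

E(D) = 27, σ_D = 20.4

From A = -4D - 21.3: E(A) = a·E(D) + b, so E(D) = (E(A) − b)/a = (-129.3 − (-21.3))/(-4) = 27.
σ_A = √6658.56 = 81.6.
σ_A = |a|·σ_D, so σ_D = 81.6/|-4| = 20.4.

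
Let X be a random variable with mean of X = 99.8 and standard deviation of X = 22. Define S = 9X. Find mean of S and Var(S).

S = 9X is linear with a = 9, b = 0.
mean of S = a·mean of X + b = 9·99.8 = 898.2.
Var(X) = 22² = 484.
Var(S) = a²·Var(X) = 9²·484 = 39204.

mean of S = 898.2, Var(S) = 39204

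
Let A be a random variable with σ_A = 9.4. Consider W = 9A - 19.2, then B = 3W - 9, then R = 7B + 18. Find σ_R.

σ_R = 1776.6

σ_W = |9|·9.4 = 84.6.
σ_B = |3|·84.6 = 253.8.
σ_R = |7|·253.8 = 1776.6.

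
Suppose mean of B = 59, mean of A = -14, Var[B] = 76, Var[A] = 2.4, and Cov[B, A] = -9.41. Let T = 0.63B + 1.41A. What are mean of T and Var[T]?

mean of T = 17.43, Var[T] = 18.218034

mean of T = 0.63·mean of B + 1.41·mean of A = 0.63·59 + 1.41·(-14) = 17.43.
Var[T] = a²·Var[B] + b²·Var[A] + 2ab·Cov[B, A] with a = 0.63, b = 1.41.
= 0.63²·76 + 1.41²·2.4 + 2·0.63·1.41·(-9.41)
= 30.1644 + 4.77144 + (-16.717806) = 18.218034.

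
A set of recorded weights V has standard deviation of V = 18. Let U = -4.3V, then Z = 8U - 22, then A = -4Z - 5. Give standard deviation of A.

standard deviation of A = 2476.8

standard deviation of U = |-4.3|·18 = 77.4.
standard deviation of Z = |8|·77.4 = 619.2.
standard deviation of A = |-4|·619.2 = 2476.8.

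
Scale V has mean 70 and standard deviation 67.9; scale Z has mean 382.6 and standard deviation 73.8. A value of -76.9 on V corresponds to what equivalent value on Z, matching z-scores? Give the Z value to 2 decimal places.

z = (-76.9 − 70)/67.9 ≈ -2.1635.
Z = 382.6 + z·73.8 = 382.6 + (-76.9 − 70)·73.8/67.9 ≈ 222.94.

Z = 222.94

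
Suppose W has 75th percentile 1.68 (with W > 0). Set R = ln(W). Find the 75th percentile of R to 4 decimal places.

ln(W) is increasing, so P_{75}(R) = g(P_{75}(W)) ≈ 0.5188.

75th percentile of R = 0.5188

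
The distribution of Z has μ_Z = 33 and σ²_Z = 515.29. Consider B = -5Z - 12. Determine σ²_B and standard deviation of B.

σ²_B = 12882.25, standard deviation of B = 113.5

B = -5Z - 12 is linear with a = -5, b = -12.
σ²_B = a²·σ²_Z = (-5)²·515.29 = 12882.25 (the additive constant -12 does not affect variance).
standard deviation of Z = √515.29 = 22.7.
standard deviation of B = |a|·standard deviation of Z = |-5|·22.7 = 113.5.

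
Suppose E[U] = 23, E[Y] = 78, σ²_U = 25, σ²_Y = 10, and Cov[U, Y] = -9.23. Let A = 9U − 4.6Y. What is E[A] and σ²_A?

E[A] = 9·E[U] + (-4.6)·E[Y] = 9·23 + (-4.6)·78 = -151.8.
σ²_A = a²·σ²_U + b²·σ²_Y + 2ab·Cov[U, Y] with a = 9, b = -4.6.
= 9²·25 + (-4.6)²·10 + 2·9·(-4.6)·(-9.23)
= 2025 + 211.6 + 764.244 = 3000.844.

E[A] = -151.8, σ²_A = 3000.844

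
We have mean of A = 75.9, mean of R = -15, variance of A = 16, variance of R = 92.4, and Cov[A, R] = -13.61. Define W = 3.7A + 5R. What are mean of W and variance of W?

mean of W = 205.83, variance of W = 2025.47

mean of W = 3.7·mean of A + 5·mean of R = 3.7·75.9 + 5·(-15) = 205.83.
variance of W = a²·variance of A + b²·variance of R + 2ab·Cov[A, R] with a = 3.7, b = 5.
= 3.7²·16 + 5²·92.4 + 2·3.7·5·(-13.61)
= 219.04 + 2310 + (-503.57) = 2025.47.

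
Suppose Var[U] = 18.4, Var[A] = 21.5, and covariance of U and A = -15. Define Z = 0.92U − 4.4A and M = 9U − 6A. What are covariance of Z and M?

covariance of Z and M = 1396.752

By bilinearity, covariance of Z and M = ac·Var[U] + bd·Var[A] + (ad+bc)·covariance of U and A, with a=0.92, b=-4.4, c=9, d=-6.
ac·Var[U] = 0.92·9·18.4 = 152.352
bd·Var[A] = (-4.4)·(-6)·21.5 = 567.6
(ad+bc)·covariance of U and A = (-45.12)·(-15) = 676.8
covariance of Z and M = 152.352 + 567.6 + 676.8 = 1396.752.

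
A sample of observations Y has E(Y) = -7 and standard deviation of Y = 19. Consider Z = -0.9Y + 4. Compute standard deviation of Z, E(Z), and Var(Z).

Z = -0.9Y + 4 is linear with a = -0.9, b = 4.
standard deviation of Z = |a|·standard deviation of Y = |-0.9|·19 = 17.1.
E(Z) = a·E(Y) + b = (-0.9)·(-7) + 4 = 10.3.
Var(Y) = 19² = 361.
Var(Z) = a²·Var(Y) = (-0.9)²·361 = 292.41 (the additive constant 4 does not affect variance).

standard deviation of Z = 17.1, E(Z) = 10.3, Var(Z) = 292.41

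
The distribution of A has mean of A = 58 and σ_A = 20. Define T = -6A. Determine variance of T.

variance of T = 14400

T = -6A is linear with a = -6, b = 0.
variance of A = 20² = 400.
variance of T = a²·variance of A = (-6)²·400 = 14400.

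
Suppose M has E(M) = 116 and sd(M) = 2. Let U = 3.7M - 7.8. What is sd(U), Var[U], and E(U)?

U = 3.7M - 7.8 is linear with a = 3.7, b = -7.8.
sd(U) = |a|·sd(M) = |3.7|·2 = 7.4.
Var[M] = 2² = 4.
Var[U] = a²·Var[M] = 3.7²·4 = 54.76 (the additive constant -7.8 does not affect variance).
E(U) = a·E(M) + b = 3.7·116 + (-7.8) = 421.4.

sd(U) = 7.4, Var[U] = 54.76, E(U) = 421.4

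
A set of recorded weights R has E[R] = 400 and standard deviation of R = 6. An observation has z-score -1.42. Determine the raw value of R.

R = 391.48

R = E[R] + z·standard deviation of R = 400 + (-1.42)·6 = 391.48.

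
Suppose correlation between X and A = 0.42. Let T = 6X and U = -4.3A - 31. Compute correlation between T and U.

Linear rescalings preserve |correlation|; the slopes 6 and -4.3 have opposite signs, so the correlation flips sign: correlation between T and U = −correlation between X and A = -0.42.

correlation between T and U = -0.42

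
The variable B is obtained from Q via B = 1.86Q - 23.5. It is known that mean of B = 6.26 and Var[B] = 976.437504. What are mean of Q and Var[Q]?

mean of Q = 16, Var[Q] = 282.24

From B = 1.86Q - 23.5: mean of B = a·mean of Q + b, so mean of Q = (mean of B − b)/a = (6.26 − (-23.5))/1.86 = 16.
Var[B] = a²·Var[Q], so Var[Q] = 976.437504/1.86² = 282.24.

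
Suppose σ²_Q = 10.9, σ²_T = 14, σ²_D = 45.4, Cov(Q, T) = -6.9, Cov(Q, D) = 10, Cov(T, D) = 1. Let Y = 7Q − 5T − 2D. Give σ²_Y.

σ²_Y = 1288.7

σ²_Y = a²·σ²_Q + b²·σ²_T + c²·σ²_D + 2ab·Cov(Q, T) + 2ac·Cov(Q, D) + 2bc·Cov(T, D), with a = 7, b = -5, c = -2.
= 534.1 + 350 + 181.6 + 483 + (-280) + 20
= 1288.7.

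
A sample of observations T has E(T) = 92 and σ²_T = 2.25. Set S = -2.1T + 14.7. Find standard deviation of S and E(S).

standard deviation of S = 3.15, E(S) = -178.5

S = -2.1T + 14.7 is linear with a = -2.1, b = 14.7.
standard deviation of T = √2.25 = 1.5.
standard deviation of S = |a|·standard deviation of T = |-2.1|·1.5 = 3.15.
E(S) = a·E(T) + b = (-2.1)·92 + 14.7 = -178.5.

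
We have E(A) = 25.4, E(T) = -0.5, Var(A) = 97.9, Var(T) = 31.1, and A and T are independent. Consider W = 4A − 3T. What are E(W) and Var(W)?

E(W) = 103.1, Var(W) = 1846.3

E(W) = 4·E(A) + (-3)·E(T) = 4·25.4 + (-3)·(-0.5) = 103.1.
Var(W) = a²·Var(A) + b²·Var(T) + 2ab·Cov(A, T) with a = 4, b = -3.
Independence gives Cov(A, T) = 0.
= 4²·97.9 + (-3)²·31.1 + 2·4·(-3)·0
= 1566.4 + 279.9 + 0 = 1846.3.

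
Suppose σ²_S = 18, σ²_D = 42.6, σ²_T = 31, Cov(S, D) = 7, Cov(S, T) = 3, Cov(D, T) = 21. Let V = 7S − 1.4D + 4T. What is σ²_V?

σ²_V = 1257.096

σ²_V = a²·σ²_S + b²·σ²_D + c²·σ²_T + 2ab·Cov(S, D) + 2ac·Cov(S, T) + 2bc·Cov(D, T), with a = 7, b = -1.4, c = 4.
= 882 + 83.496 + 496 + (-137.2) + 168 + (-235.2)
= 1257.096.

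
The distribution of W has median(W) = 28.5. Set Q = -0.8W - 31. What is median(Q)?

median(Q) = -53.8

A linear map preserves order up to sign, so median(Q) = a·median(W) + b = (-0.8)·28.5 + (-31) = -53.8.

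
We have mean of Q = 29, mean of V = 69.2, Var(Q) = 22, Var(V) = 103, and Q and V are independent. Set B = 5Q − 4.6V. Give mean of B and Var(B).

mean of B = 5·mean of Q + (-4.6)·mean of V = 5·29 + (-4.6)·69.2 = -173.32.
Var(B) = a²·Var(Q) + b²·Var(V) + 2ab·Cov[Q, V] with a = 5, b = -4.6.
Independence gives Cov[Q, V] = 0.
= 5²·22 + (-4.6)²·103 + 2·5·(-4.6)·0
= 550 + 2179.48 + 0 = 2729.48.

mean of B = -173.32, Var(B) = 2729.48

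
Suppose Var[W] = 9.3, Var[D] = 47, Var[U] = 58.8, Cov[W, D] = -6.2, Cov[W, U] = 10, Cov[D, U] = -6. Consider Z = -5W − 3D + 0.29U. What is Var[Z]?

Var[Z] = a²·Var[W] + b²·Var[D] + c²·Var[U] + 2ab·Cov[W, D] + 2ac·Cov[W, U] + 2bc·Cov[D, U], with a = -5, b = -3, c = 0.29.
= 232.5 + 423 + 4.94508 + (-186) + (-29) + 10.44
= 455.88508.

Var[Z] = 455.88508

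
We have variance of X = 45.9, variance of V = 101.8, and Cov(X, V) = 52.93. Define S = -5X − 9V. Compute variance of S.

variance of S = 14157

variance of S = a²·variance of X + b²·variance of V + 2ab·Cov(X, V) with a = -5, b = -9.
= (-5)²·45.9 + (-9)²·101.8 + 2·(-5)·(-9)·52.93
= 1147.5 + 8245.8 + 4763.7 = 14157.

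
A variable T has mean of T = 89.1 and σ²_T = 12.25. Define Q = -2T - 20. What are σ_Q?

σ_Q = 7

Q = -2T - 20 is linear with a = -2, b = -20.
σ_T = √12.25 = 3.5.
σ_Q = |a|·σ_T = |-2|·3.5 = 7.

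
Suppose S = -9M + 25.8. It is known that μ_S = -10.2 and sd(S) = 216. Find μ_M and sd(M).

μ_M = 4, sd(M) = 24

From S = -9M + 25.8: μ_S = a·μ_M + b, so μ_M = (μ_S − b)/a = (-10.2 − 25.8)/(-9) = 4.
sd(S) = |a|·sd(M), so sd(M) = 216/|-9| = 24.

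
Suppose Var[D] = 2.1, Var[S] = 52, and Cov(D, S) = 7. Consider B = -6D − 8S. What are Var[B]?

Var[B] = 4075.6

Var[B] = a²·Var[D] + b²·Var[S] + 2ab·Cov(D, S) with a = -6, b = -8.
= (-6)²·2.1 + (-8)²·52 + 2·(-6)·(-8)·7
= 75.6 + 3328 + 672 = 4075.6.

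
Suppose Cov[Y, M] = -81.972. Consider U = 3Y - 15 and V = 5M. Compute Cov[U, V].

Cov[U, V] = a·c·Cov[Y, M] = 3·5·(-81.972) = -1229.58. Additive constants drop out.

Cov[U, V] = -1229.58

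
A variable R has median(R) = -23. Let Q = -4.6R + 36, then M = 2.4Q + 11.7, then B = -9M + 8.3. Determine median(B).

median(B) = -3159.88

median(Q) = (-4.6)·(-23) + 36 = 141.8.
median(M) = 2.4·141.8 + 11.7 = 352.02.
median(B) = (-9)·352.02 + 8.3 = -3159.88.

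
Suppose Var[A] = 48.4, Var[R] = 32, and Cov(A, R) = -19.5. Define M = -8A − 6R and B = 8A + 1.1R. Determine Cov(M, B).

By bilinearity, Cov(M, B) = ac·Var[A] + bd·Var[R] + (ad+bc)·Cov(A, R), with a=-8, b=-6, c=8, d=1.1.
ac·Var[A] = (-8)·8·48.4 = -3097.6
bd·Var[R] = (-6)·1.1·32 = -211.2
(ad+bc)·Cov(A, R) = (-56.8)·(-19.5) = 1107.6
Cov(M, B) = -3097.6 + (-211.2) + 1107.6 = -2201.2.

Cov(M, B) = -2201.2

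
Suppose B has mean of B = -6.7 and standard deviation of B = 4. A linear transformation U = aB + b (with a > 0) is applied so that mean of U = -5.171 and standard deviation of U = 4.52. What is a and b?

a = 1.13, b = 2.4

standard deviation of U = a·standard deviation of B (a > 0), so a = 4.52/4 = 1.13.
mean of U = a·mean of B + b, so b = -5.171 − 1.13·(-6.7) = 2.4.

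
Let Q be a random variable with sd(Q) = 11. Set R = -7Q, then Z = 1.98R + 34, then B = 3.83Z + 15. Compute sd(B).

sd(R) = |-7|·11 = 77.
sd(Z) = |1.98|·77 = 152.46.
sd(B) = |3.83|·152.46 = 583.9218.

sd(B) = 583.9218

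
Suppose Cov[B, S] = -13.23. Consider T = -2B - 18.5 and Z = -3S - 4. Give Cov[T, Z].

Cov[T, Z] = -79.38

Cov[T, Z] = a·c·Cov[B, S] = (-2)·(-3)·(-13.23) = -79.38. Additive constants drop out.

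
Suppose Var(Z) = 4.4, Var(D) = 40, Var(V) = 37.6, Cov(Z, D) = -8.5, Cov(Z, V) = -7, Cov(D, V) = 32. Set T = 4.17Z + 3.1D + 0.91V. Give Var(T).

Var(T) = a²·Var(Z) + b²·Var(D) + c²·Var(V) + 2ab·Cov(Z, D) + 2ac·Cov(Z, V) + 2bc·Cov(D, V), with a = 4.17, b = 3.1, c = 0.91.
= 76.51116 + 384.4 + 31.13656 + (-219.759) + (-53.1258) + 180.544
= 399.70692.

Var(T) = 399.70692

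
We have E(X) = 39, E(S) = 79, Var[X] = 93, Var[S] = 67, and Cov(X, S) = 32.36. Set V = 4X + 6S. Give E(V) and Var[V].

E(V) = 630, Var[V] = 5453.28

E(V) = 4·E(X) + 6·E(S) = 4·39 + 6·79 = 630.
Var[V] = a²·Var[X] + b²·Var[S] + 2ab·Cov(X, S) with a = 4, b = 6.
= 4²·93 + 6²·67 + 2·4·6·32.36
= 1488 + 2412 + 1553.28 = 5453.28.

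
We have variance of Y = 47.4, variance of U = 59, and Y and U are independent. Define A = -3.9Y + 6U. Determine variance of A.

variance of A = a²·variance of Y + b²·variance of U + 2ab·Cov[Y, U] with a = -3.9, b = 6.
Independence gives Cov[Y, U] = 0.
= (-3.9)²·47.4 + 6²·59 + 2·(-3.9)·6·0
= 720.954 + 2124 + 0 = 2844.954.

variance of A = 2844.954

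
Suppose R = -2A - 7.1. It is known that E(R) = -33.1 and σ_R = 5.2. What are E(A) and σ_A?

E(A) = 13, σ_A = 2.6

From R = -2A - 7.1: E(R) = a·E(A) + b, so E(A) = (E(R) − b)/a = (-33.1 − (-7.1))/(-2) = 13.
σ_R = |a|·σ_A, so σ_A = 5.2/|-2| = 2.6.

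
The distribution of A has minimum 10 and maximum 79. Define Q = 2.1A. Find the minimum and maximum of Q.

a = 2.1 > 0, so min(Q) = a·min(A)+b = 2.1·10 = 21 and max(Q) = 2.1·79 = 165.9.

min(Q) = 21, max(Q) = 165.9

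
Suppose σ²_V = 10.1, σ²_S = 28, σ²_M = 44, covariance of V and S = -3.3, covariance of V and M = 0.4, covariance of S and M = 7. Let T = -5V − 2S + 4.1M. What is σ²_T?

σ²_T = a²·σ²_V + b²·σ²_S + c²·σ²_M + 2ab·covariance of V and S + 2ac·covariance of V and M + 2bc·covariance of S and M, with a = -5, b = -2, c = 4.1.
= 252.5 + 112 + 739.64 + (-66) + (-16.4) + (-114.8)
= 906.94.

σ²_T = 906.94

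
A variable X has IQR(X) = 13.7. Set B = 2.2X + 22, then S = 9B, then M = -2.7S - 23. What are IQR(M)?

IQR(M) = 732.402

IQR(B) = |2.2|·13.7 = 30.14.
IQR(S) = |9|·30.14 = 271.26.
IQR(M) = |-2.7|·271.26 = 732.402.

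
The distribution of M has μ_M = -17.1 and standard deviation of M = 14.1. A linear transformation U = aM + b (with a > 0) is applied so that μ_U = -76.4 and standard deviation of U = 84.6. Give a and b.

a = 6, b = 26.2

standard deviation of U = a·standard deviation of M (a > 0), so a = 84.6/14.1 = 6.
μ_U = a·μ_M + b, so b = -76.4 − 6·(-17.1) = 26.2.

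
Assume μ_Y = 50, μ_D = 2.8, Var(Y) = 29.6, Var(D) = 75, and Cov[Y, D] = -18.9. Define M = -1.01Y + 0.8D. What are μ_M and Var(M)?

μ_M = (-1.01)·μ_Y + 0.8·μ_D = (-1.01)·50 + 0.8·2.8 = -48.26.
Var(M) = a²·Var(Y) + b²·Var(D) + 2ab·Cov[Y, D] with a = -1.01, b = 0.8.
= (-1.01)²·29.6 + 0.8²·75 + 2·(-1.01)·0.8·(-18.9)
= 30.19496 + 48 + 30.5424 = 108.73736.

μ_M = -48.26, Var(M) = 108.73736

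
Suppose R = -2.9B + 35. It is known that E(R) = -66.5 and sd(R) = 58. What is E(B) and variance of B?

E(B) = 35, variance of B = 400

From R = -2.9B + 35: E(R) = a·E(B) + b, so E(B) = (E(R) − b)/a = (-66.5 − 35)/(-2.9) = 35.
variance of R = 58² = 3364.
variance of R = a²·variance of B, so variance of B = 3364/(-2.9)² = 400.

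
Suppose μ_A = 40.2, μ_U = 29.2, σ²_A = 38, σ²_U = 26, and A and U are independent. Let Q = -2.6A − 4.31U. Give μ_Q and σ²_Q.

μ_Q = (-2.6)·μ_A + (-4.31)·μ_U = (-2.6)·40.2 + (-4.31)·29.2 = -230.372.
σ²_Q = a²·σ²_A + b²·σ²_U + 2ab·Cov(A, U) with a = -2.6, b = -4.31.
Independence gives Cov(A, U) = 0.
= (-2.6)²·38 + (-4.31)²·26 + 2·(-2.6)·(-4.31)·0
= 256.88 + 482.9786 + 0 = 739.8586.

μ_Q = -230.372, σ²_Q = 739.8586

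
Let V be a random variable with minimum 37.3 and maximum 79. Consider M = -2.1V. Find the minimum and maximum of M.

a = -2.1 < 0, so order reverses: min(M) = a·max(V)+b = (-2.1)·79 = -165.9; max(M) = a·min(V)+b = (-2.1)·37.3 = -78.33.

min(M) = -165.9, max(M) = -78.33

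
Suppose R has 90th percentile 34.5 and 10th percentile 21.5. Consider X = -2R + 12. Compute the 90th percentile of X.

Since a = -2 < 0 the transformation is decreasing, reversing order: the 90th percentile of X corresponds to the 10th percentile of R.
So P_{90}(X) = a·P_{10}(R) + b = (-2)·21.5 + 12 = -31.

90th percentile of X = -31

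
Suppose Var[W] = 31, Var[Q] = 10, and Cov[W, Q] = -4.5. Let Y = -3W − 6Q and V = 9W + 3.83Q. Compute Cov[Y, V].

By bilinearity, Cov[Y, V] = ac·Var[W] + bd·Var[Q] + (ad+bc)·Cov[W, Q], with a=-3, b=-6, c=9, d=3.83.
ac·Var[W] = (-3)·9·31 = -837
bd·Var[Q] = (-6)·3.83·10 = -229.8
(ad+bc)·Cov[W, Q] = (-65.49)·(-4.5) = 294.705
Cov[Y, V] = -837 + (-229.8) + 294.705 = -772.095.

Cov[Y, V] = -772.095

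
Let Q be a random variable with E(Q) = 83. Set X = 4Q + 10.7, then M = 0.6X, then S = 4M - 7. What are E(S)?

E(S) = 815.48

E(X) = 4·83 + 10.7 = 342.7.
E(M) = 0.6·342.7 = 205.62.
E(S) = 4·205.62 + (-7) = 815.48.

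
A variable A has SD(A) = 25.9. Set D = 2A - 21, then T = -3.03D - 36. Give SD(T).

SD(T) = 156.954

SD(D) = |2|·25.9 = 51.8.
SD(T) = |-3.03|·51.8 = 156.954.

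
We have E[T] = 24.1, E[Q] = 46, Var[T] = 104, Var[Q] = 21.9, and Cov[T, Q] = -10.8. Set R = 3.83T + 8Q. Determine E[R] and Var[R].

E[R] = 460.303, Var[R] = 2265.3416

E[R] = 3.83·E[T] + 8·E[Q] = 3.83·24.1 + 8·46 = 460.303.
Var[R] = a²·Var[T] + b²·Var[Q] + 2ab·Cov[T, Q] with a = 3.83, b = 8.
= 3.83²·104 + 8²·21.9 + 2·3.83·8·(-10.8)
= 1525.5656 + 1401.6 + (-661.824) = 2265.3416.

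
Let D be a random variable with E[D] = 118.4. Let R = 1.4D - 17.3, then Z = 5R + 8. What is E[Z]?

E[R] = 1.4·118.4 + (-17.3) = 148.46.
E[Z] = 5·148.46 + 8 = 750.3.

E[Z] = 750.3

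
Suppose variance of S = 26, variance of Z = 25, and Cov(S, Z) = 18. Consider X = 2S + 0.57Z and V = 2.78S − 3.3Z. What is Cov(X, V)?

By bilinearity, Cov(X, V) = ac·variance of S + bd·variance of Z + (ad+bc)·Cov(S, Z), with a=2, b=0.57, c=2.78, d=-3.3.
ac·variance of S = 2·2.78·26 = 144.56
bd·variance of Z = 0.57·(-3.3)·25 = -47.025
(ad+bc)·Cov(S, Z) = (-5.0154)·18 = -90.2772
Cov(X, V) = 144.56 + (-47.025) + (-90.2772) = 7.2578.

Cov(X, V) = 7.2578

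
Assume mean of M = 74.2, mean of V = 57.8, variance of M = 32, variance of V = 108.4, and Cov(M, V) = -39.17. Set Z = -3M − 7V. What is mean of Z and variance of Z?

mean of Z = -627.2, variance of Z = 3954.46

mean of Z = (-3)·mean of M + (-7)·mean of V = (-3)·74.2 + (-7)·57.8 = -627.2.
variance of Z = a²·variance of M + b²·variance of V + 2ab·Cov(M, V) with a = -3, b = -7.
= (-3)²·32 + (-7)²·108.4 + 2·(-3)·(-7)·(-39.17)
= 288 + 5311.6 + (-1645.14) = 3954.46.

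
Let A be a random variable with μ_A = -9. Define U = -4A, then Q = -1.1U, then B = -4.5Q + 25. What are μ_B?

μ_U = (-4)·(-9) = 36.
μ_Q = (-1.1)·36 = -39.6.
μ_B = (-4.5)·(-39.6) + 25 = 203.2.

μ_B = 203.2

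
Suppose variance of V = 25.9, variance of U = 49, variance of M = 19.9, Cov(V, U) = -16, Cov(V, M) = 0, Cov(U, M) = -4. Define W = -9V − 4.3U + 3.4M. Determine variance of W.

variance of W = 2112.514

variance of W = a²·variance of V + b²·variance of U + c²·variance of M + 2ab·Cov(V, U) + 2ac·Cov(V, M) + 2bc·Cov(U, M), with a = -9, b = -4.3, c = 3.4.
= 2097.9 + 906.01 + 230.044 + (-1238.4) + 0 + 116.96
= 2112.514.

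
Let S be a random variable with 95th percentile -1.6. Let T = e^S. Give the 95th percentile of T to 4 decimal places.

e^S is increasing, so P_{95}(T) = g(P_{95}(S)) ≈ 0.2019.

95th percentile of T = 0.2019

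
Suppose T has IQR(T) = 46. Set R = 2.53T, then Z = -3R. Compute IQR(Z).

IQR(R) = |2.53|·46 = 116.38.
IQR(Z) = |-3|·116.38 = 349.14.

IQR(Z) = 349.14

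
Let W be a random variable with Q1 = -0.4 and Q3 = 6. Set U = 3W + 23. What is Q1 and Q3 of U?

a = 3 > 0: Q1(U) = a·Q1(W)+b = 21.8, Q3(U) = a·Q3(W)+b = 41.

Q1(U) = 21.8, Q3(U) = 41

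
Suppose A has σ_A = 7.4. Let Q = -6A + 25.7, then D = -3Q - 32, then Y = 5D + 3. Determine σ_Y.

σ_Q = |-6|·7.4 = 44.4.
σ_D = |-3|·44.4 = 133.2.
σ_Y = |5|·133.2 = 666.

σ_Y = 666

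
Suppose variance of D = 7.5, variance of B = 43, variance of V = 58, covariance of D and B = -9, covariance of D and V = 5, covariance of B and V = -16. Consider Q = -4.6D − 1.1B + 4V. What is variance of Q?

variance of Q = 1004.45

variance of Q = a²·variance of D + b²·variance of B + c²·variance of V + 2ab·covariance of D and B + 2ac·covariance of D and V + 2bc·covariance of B and V, with a = -4.6, b = -1.1, c = 4.
= 158.7 + 52.03 + 928 + (-91.08) + (-184) + 140.8
= 1004.45.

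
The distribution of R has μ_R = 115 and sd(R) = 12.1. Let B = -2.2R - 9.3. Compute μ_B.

B = -2.2R - 9.3 is linear with a = -2.2, b = -9.3.
μ_B = a·μ_R + b = (-2.2)·115 + (-9.3) = -262.3.

μ_B = -262.3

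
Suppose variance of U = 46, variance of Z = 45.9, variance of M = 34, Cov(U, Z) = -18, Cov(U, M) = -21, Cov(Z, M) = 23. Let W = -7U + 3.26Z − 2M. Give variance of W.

variance of W = a²·variance of U + b²·variance of Z + c²·variance of M + 2ab·Cov(U, Z) + 2ac·Cov(U, M) + 2bc·Cov(Z, M), with a = -7, b = 3.26, c = -2.
= 2254 + 487.80684 + 136 + 821.52 + (-588) + (-299.92)
= 2811.40684.

variance of W = 2811.40684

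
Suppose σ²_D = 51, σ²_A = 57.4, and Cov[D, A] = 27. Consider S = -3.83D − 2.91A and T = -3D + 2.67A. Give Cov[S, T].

Cov[S, T] = 99.61452

By bilinearity, Cov[S, T] = ac·σ²_D + bd·σ²_A + (ad+bc)·Cov[D, A], with a=-3.83, b=-2.91, c=-3, d=2.67.
ac·σ²_D = (-3.83)·(-3)·51 = 585.99
bd·σ²_A = (-2.91)·2.67·57.4 = -445.98078
(ad+bc)·Cov[D, A] = (-1.4961)·27 = -40.3947
Cov[S, T] = 585.99 + (-445.98078) + (-40.3947) = 99.61452.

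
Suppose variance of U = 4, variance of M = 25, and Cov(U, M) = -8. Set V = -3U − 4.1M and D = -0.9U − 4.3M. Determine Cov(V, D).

By bilinearity, Cov(V, D) = ac·variance of U + bd·variance of M + (ad+bc)·Cov(U, M), with a=-3, b=-4.1, c=-0.9, d=-4.3.
ac·variance of U = (-3)·(-0.9)·4 = 10.8
bd·variance of M = (-4.1)·(-4.3)·25 = 440.75
(ad+bc)·Cov(U, M) = (16.59)·(-8) = -132.72
Cov(V, D) = 10.8 + 440.75 + (-132.72) = 318.83.

Cov(V, D) = 318.83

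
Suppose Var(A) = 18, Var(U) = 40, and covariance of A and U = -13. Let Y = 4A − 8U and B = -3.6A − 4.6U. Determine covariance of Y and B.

covariance of Y and B = 1077.6

By bilinearity, covariance of Y and B = ac·Var(A) + bd·Var(U) + (ad+bc)·covariance of A and U, with a=4, b=-8, c=-3.6, d=-4.6.
ac·Var(A) = 4·(-3.6)·18 = -259.2
bd·Var(U) = (-8)·(-4.6)·40 = 1472
(ad+bc)·covariance of A and U = (10.4)·(-13) = -135.2
covariance of Y and B = -259.2 + 1472 + (-135.2) = 1077.6.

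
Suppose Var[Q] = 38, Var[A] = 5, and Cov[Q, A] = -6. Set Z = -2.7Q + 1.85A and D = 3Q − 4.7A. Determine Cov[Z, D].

By bilinearity, Cov[Z, D] = ac·Var[Q] + bd·Var[A] + (ad+bc)·Cov[Q, A], with a=-2.7, b=1.85, c=3, d=-4.7.
ac·Var[Q] = (-2.7)·3·38 = -307.8
bd·Var[A] = 1.85·(-4.7)·5 = -43.475
(ad+bc)·Cov[Q, A] = (18.24)·(-6) = -109.44
Cov[Z, D] = -307.8 + (-43.475) + (-109.44) = -460.715.

Cov[Z, D] = -460.715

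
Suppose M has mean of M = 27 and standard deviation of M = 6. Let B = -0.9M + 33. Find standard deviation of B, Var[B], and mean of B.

standard deviation of B = 5.4, Var[B] = 29.16, mean of B = 8.7

B = -0.9M + 33 is linear with a = -0.9, b = 33.
standard deviation of B = |a|·standard deviation of M = |-0.9|·6 = 5.4.
Var[M] = 6² = 36.
Var[B] = a²·Var[M] = (-0.9)²·36 = 29.16 (the additive constant 33 does not affect variance).
mean of B = a·mean of M + b = (-0.9)·27 + 33 = 8.7.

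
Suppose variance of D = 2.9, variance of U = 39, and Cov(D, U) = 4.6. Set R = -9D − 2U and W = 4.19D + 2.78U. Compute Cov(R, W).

By bilinearity, Cov(R, W) = ac·variance of D + bd·variance of U + (ad+bc)·Cov(D, U), with a=-9, b=-2, c=4.19, d=2.78.
ac·variance of D = (-9)·4.19·2.9 = -109.359
bd·variance of U = (-2)·2.78·39 = -216.84
(ad+bc)·Cov(D, U) = (-33.4)·4.6 = -153.64
Cov(R, W) = -109.359 + (-216.84) + (-153.64) = -479.839.

Cov(R, W) = -479.839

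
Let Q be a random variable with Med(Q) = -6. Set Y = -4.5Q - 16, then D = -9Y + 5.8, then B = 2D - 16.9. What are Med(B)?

Med(B) = -203.3

Med(Y) = (-4.5)·(-6) + (-16) = 11.
Med(D) = (-9)·11 + 5.8 = -93.2.
Med(B) = 2·(-93.2) + (-16.9) = -203.3.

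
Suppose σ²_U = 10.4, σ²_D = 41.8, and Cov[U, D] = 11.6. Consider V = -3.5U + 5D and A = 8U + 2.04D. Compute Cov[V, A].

By bilinearity, Cov[V, A] = ac·σ²_U + bd·σ²_D + (ad+bc)·Cov[U, D], with a=-3.5, b=5, c=8, d=2.04.
ac·σ²_U = (-3.5)·8·10.4 = -291.2
bd·σ²_D = 5·2.04·41.8 = 426.36
(ad+bc)·Cov[U, D] = (32.86)·11.6 = 381.176
Cov[V, A] = -291.2 + 426.36 + 381.176 = 516.336.

Cov[V, A] = 516.336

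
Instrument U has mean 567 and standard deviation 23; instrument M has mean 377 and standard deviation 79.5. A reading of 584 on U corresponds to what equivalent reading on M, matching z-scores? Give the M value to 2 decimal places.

M = 435.76

z = (584 − 567)/23 ≈ 0.7391.
M = 377 + z·79.5 = 377 + (584 − 567)·79.5/23 ≈ 435.76.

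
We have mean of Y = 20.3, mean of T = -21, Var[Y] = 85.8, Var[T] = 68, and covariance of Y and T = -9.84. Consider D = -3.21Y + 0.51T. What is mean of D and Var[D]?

mean of D = -75.873, Var[D] = 933.996708

mean of D = (-3.21)·mean of Y + 0.51·mean of T = (-3.21)·20.3 + 0.51·(-21) = -75.873.
Var[D] = a²·Var[Y] + b²·Var[T] + 2ab·covariance of Y and T with a = -3.21, b = 0.51.
= (-3.21)²·85.8 + 0.51²·68 + 2·(-3.21)·0.51·(-9.84)
= 884.09178 + 17.6868 + 32.218128 = 933.996708.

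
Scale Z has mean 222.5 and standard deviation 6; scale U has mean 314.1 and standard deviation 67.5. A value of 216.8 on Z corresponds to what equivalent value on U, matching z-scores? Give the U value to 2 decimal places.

U = 249.98

z = (216.8 − 222.5)/6 = -0.95.
U = 314.1 + z·67.5 = 314.1 + (216.8 − 222.5)·67.5/6 ≈ 249.98.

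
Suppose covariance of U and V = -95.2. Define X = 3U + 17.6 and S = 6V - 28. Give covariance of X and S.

covariance of X and S = a·c·covariance of U and V = 3·6·(-95.2) = -1713.6. Additive constants drop out.

covariance of X and S = -1713.6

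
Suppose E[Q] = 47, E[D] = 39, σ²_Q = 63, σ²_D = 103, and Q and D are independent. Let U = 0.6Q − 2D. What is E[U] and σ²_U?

E[U] = -49.8, σ²_U = 434.68

E[U] = 0.6·E[Q] + (-2)·E[D] = 0.6·47 + (-2)·39 = -49.8.
σ²_U = a²·σ²_Q + b²·σ²_D + 2ab·Cov[Q, D] with a = 0.6, b = -2.
Independence gives Cov[Q, D] = 0.
= 0.6²·63 + (-2)²·103 + 2·0.6·(-2)·0
= 22.68 + 412 + 0 = 434.68.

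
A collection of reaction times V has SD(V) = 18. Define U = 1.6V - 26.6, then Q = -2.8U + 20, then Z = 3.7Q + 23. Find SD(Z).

SD(Z) = 298.368

SD(U) = |1.6|·18 = 28.8.
SD(Q) = |-2.8|·28.8 = 80.64.
SD(Z) = |3.7|·80.64 = 298.368.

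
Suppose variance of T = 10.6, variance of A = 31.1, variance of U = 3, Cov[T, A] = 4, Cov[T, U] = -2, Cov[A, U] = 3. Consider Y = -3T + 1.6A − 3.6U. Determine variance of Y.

variance of Y = a²·variance of T + b²·variance of A + c²·variance of U + 2ab·Cov[T, A] + 2ac·Cov[T, U] + 2bc·Cov[A, U], with a = -3, b = 1.6, c = -3.6.
= 95.4 + 79.616 + 38.88 + (-38.4) + (-43.2) + (-34.56)
= 97.736.

variance of Y = 97.736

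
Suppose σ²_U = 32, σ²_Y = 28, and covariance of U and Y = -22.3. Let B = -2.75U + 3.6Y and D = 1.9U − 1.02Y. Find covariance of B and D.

covariance of B and D = -485.0995

By bilinearity, covariance of B and D = ac·σ²_U + bd·σ²_Y + (ad+bc)·covariance of U and Y, with a=-2.75, b=3.6, c=1.9, d=-1.02.
ac·σ²_U = (-2.75)·1.9·32 = -167.2
bd·σ²_Y = 3.6·(-1.02)·28 = -102.816
(ad+bc)·covariance of U and Y = (9.645)·(-22.3) = -215.0835
covariance of B and D = -167.2 + (-102.816) + (-215.0835) = -485.0995.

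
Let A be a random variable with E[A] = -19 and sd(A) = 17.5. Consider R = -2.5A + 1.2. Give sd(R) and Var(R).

R = -2.5A + 1.2 is linear with a = -2.5, b = 1.2.
sd(R) = |a|·sd(A) = |-2.5|·17.5 = 43.75.
Var(A) = 17.5² = 306.25.
Var(R) = a²·Var(A) = (-2.5)²·306.25 = 1914.0625 (the additive constant 1.2 does not affect variance).

sd(R) = 43.75, Var(R) = 1914.0625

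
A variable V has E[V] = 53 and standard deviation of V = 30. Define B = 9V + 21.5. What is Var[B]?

B = 9V + 21.5 is linear with a = 9, b = 21.5.
Var[V] = 30² = 900.
Var[B] = a²·Var[V] = 9²·900 = 72900 (the additive constant 21.5 does not affect variance).

Var[B] = 72900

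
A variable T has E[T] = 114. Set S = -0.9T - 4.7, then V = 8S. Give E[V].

E[S] = (-0.9)·114 + (-4.7) = -107.3.
E[V] = 8·(-107.3) = -858.4.

E[V] = -858.4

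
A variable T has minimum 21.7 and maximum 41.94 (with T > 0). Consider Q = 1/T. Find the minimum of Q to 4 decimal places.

1/T is decreasing on this domain, so min(Q) comes from max(T) = 41.94: min(Q) = 1/(41.94) ≈ 0.0238.

min(Q) = 0.0238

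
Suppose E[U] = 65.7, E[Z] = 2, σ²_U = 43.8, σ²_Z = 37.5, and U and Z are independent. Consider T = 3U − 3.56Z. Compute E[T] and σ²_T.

E[T] = 3·E[U] + (-3.56)·E[Z] = 3·65.7 + (-3.56)·2 = 189.98.
σ²_T = a²·σ²_U + b²·σ²_Z + 2ab·Cov(U, Z) with a = 3, b = -3.56.
Independence gives Cov(U, Z) = 0.
= 3²·43.8 + (-3.56)²·37.5 + 2·3·(-3.56)·0
= 394.2 + 475.26 + 0 = 869.46.

E[T] = 189.98, σ²_T = 869.46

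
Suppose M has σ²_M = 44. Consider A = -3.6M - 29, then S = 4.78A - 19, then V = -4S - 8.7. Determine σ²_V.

σ²_V = 208465.145856

σ²_A = (-3.6)²·44 = 570.24.
σ²_S = 4.78²·570.24 = 13029.071616.
σ²_V = (-4)²·13029.071616 = 208465.145856.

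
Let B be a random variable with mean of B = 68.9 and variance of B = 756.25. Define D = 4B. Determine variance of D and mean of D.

D = 4B is linear with a = 4, b = 0.
variance of D = a²·variance of B = 4²·756.25 = 12100.
mean of D = a·mean of B + b = 4·68.9 = 275.6.

variance of D = 12100, mean of D = 275.6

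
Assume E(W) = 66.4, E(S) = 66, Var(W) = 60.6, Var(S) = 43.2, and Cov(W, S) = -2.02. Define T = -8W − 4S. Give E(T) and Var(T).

E(T) = -795.2, Var(T) = 4440.32

E(T) = (-8)·E(W) + (-4)·E(S) = (-8)·66.4 + (-4)·66 = -795.2.
Var(T) = a²·Var(W) + b²·Var(S) + 2ab·Cov(W, S) with a = -8, b = -4.
= (-8)²·60.6 + (-4)²·43.2 + 2·(-8)·(-4)·(-2.02)
= 3878.4 + 691.2 + (-129.28) = 4440.32.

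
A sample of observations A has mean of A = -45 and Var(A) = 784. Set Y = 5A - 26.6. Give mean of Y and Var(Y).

mean of Y = -251.6, Var(Y) = 19600

Y = 5A - 26.6 is linear with a = 5, b = -26.6.
mean of Y = a·mean of A + b = 5·(-45) + (-26.6) = -251.6.
Var(Y) = a²·Var(A) = 5²·784 = 19600 (the additive constant -26.6 does not affect variance).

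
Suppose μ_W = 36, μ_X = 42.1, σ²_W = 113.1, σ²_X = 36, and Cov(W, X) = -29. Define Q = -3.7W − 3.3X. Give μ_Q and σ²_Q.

μ_Q = -272.13, σ²_Q = 1232.199

μ_Q = (-3.7)·μ_W + (-3.3)·μ_X = (-3.7)·36 + (-3.3)·42.1 = -272.13.
σ²_Q = a²·σ²_W + b²·σ²_X + 2ab·Cov(W, X) with a = -3.7, b = -3.3.
= (-3.7)²·113.1 + (-3.3)²·36 + 2·(-3.7)·(-3.3)·(-29)
= 1548.339 + 392.04 + (-708.18) = 1232.199.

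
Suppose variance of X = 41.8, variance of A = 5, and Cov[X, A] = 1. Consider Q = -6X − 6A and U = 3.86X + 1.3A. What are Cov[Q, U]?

By bilinearity, Cov[Q, U] = ac·variance of X + bd·variance of A + (ad+bc)·Cov[X, A], with a=-6, b=-6, c=3.86, d=1.3.
ac·variance of X = (-6)·3.86·41.8 = -968.088
bd·variance of A = (-6)·1.3·5 = -39
(ad+bc)·Cov[X, A] = (-30.96)·1 = -30.96
Cov[Q, U] = -968.088 + (-39) + (-30.96) = -1038.048.

Cov[Q, U] = -1038.048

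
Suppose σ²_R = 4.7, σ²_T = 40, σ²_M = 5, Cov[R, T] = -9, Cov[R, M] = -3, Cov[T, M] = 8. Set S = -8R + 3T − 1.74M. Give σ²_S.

σ²_S = 940.898

σ²_S = a²·σ²_R + b²·σ²_T + c²·σ²_M + 2ab·Cov[R, T] + 2ac·Cov[R, M] + 2bc·Cov[T, M], with a = -8, b = 3, c = -1.74.
= 300.8 + 360 + 15.138 + 432 + (-83.52) + (-83.52)
= 940.898.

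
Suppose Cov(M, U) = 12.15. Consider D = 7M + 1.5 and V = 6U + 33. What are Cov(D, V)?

Cov(D, V) = 510.3

Cov(D, V) = a·c·Cov(M, U) = 7·6·12.15 = 510.3. Additive constants drop out.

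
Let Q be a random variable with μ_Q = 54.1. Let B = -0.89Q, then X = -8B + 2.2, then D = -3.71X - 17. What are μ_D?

μ_B = (-0.89)·54.1 = -48.149.
μ_X = (-8)·(-48.149) + 2.2 = 387.392.
μ_D = (-3.71)·387.392 + (-17) = -1454.22432.

μ_D = -1454.22432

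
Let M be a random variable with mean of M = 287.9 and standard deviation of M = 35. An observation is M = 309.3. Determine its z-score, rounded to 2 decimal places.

z = (M − mean of M) / standard deviation of M = (309.3 − 287.9) / 35 ≈ 0.61.

z = 0.61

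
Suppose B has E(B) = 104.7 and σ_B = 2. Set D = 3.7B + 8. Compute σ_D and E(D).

D = 3.7B + 8 is linear with a = 3.7, b = 8.
σ_D = |a|·σ_B = |3.7|·2 = 7.4.
E(D) = a·E(B) + b = 3.7·104.7 + 8 = 395.39.

σ_D = 7.4, E(D) = 395.39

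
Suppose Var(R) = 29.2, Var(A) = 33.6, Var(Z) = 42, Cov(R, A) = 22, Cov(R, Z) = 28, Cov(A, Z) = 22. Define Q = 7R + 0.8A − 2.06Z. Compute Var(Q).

Var(Q) = 996.9032

Var(Q) = a²·Var(R) + b²·Var(A) + c²·Var(Z) + 2ab·Cov(R, A) + 2ac·Cov(R, Z) + 2bc·Cov(A, Z), with a = 7, b = 0.8, c = -2.06.
= 1430.8 + 21.504 + 178.2312 + 246.4 + (-807.52) + (-72.512)
= 996.9032.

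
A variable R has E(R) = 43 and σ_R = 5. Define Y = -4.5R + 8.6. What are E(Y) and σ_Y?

E(Y) = -184.9, σ_Y = 22.5

Y = -4.5R + 8.6 is linear with a = -4.5, b = 8.6.
E(Y) = a·E(R) + b = (-4.5)·43 + 8.6 = -184.9.
σ_Y = |a|·σ_R = |-4.5|·5 = 22.5.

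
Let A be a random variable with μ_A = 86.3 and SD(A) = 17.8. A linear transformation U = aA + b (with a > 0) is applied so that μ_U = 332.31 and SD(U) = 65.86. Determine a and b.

SD(U) = a·SD(A) (a > 0), so a = 65.86/17.8 = 3.7.
μ_U = a·μ_A + b, so b = 332.31 − 3.7·86.3 = 13.

a = 3.7, b = 13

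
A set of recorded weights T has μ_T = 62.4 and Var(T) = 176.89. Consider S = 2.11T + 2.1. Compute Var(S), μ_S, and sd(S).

S = 2.11T + 2.1 is linear with a = 2.11, b = 2.1.
Var(S) = a²·Var(T) = 2.11²·176.89 = 787.531969 (the additive constant 2.1 does not affect variance).
μ_S = a·μ_T + b = 2.11·62.4 + 2.1 = 133.764.
sd(T) = √176.89 = 13.3.
sd(S) = |a|·sd(T) = |2.11|·13.3 = 28.063.

Var(S) = 787.531969, μ_S = 133.764, sd(S) = 28.063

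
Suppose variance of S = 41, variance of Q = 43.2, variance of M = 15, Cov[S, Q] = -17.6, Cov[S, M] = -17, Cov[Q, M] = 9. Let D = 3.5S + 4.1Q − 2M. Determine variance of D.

variance of D = a²·variance of S + b²·variance of Q + c²·variance of M + 2ab·Cov[S, Q] + 2ac·Cov[S, M] + 2bc·Cov[Q, M], with a = 3.5, b = 4.1, c = -2.
= 502.25 + 726.192 + 60 + (-505.12) + 238 + (-147.6)
= 873.722.

variance of D = 873.722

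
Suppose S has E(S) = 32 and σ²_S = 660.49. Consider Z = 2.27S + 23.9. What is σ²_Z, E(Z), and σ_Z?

Z = 2.27S + 23.9 is linear with a = 2.27, b = 23.9.
σ²_Z = a²·σ²_S = 2.27²·660.49 = 3403.438921 (the additive constant 23.9 does not affect variance).
E(Z) = a·E(S) + b = 2.27·32 + 23.9 = 96.54.
σ_S = √660.49 = 25.7.
σ_Z = |a|·σ_S = |2.27|·25.7 = 58.339.

σ²_Z = 3403.438921, E(Z) = 96.54, σ_Z = 58.339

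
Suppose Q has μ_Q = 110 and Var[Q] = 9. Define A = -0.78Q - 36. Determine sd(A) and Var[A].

sd(A) = 2.34, Var[A] = 5.4756

A = -0.78Q - 36 is linear with a = -0.78, b = -36.
sd(Q) = √9 = 3.
sd(A) = |a|·sd(Q) = |-0.78|·3 = 2.34.
Var[A] = a²·Var[Q] = (-0.78)²·9 = 5.4756 (the additive constant -36 does not affect variance).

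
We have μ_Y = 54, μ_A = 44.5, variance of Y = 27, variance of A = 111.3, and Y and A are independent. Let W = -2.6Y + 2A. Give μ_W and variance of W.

μ_W = (-2.6)·μ_Y + 2·μ_A = (-2.6)·54 + 2·44.5 = -51.4.
variance of W = a²·variance of Y + b²·variance of A + 2ab·Cov[Y, A] with a = -2.6, b = 2.
Independence gives Cov[Y, A] = 0.
= (-2.6)²·27 + 2²·111.3 + 2·(-2.6)·2·0
= 182.52 + 445.2 + 0 = 627.72.

μ_W = -51.4, variance of W = 627.72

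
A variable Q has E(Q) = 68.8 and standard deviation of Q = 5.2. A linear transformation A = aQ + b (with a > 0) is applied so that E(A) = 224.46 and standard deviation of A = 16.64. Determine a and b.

a = 3.2, b = 4.3

standard deviation of A = a·standard deviation of Q (a > 0), so a = 16.64/5.2 = 3.2.
E(A) = a·E(Q) + b, so b = 224.46 − 3.2·68.8 = 4.3.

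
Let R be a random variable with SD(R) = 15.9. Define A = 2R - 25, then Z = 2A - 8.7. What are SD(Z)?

SD(A) = |2|·15.9 = 31.8.
SD(Z) = |2|·31.8 = 63.6.

SD(Z) = 63.6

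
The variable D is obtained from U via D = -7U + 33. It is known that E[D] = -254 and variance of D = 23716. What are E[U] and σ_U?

E[U] = 41, σ_U = 22

From D = -7U + 33: E[D] = a·E[U] + b, so E[U] = (E[D] − b)/a = (-254 − 33)/(-7) = 41.
σ_D = √23716 = 154.
σ_D = |a|·σ_U, so σ_U = 154/|-7| = 22.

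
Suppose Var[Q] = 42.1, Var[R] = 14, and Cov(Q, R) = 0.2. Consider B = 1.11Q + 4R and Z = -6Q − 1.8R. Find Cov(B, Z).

By bilinearity, Cov(B, Z) = ac·Var[Q] + bd·Var[R] + (ad+bc)·Cov(Q, R), with a=1.11, b=4, c=-6, d=-1.8.
ac·Var[Q] = 1.11·(-6)·42.1 = -280.386
bd·Var[R] = 4·(-1.8)·14 = -100.8
(ad+bc)·Cov(Q, R) = (-25.998)·0.2 = -5.1996
Cov(B, Z) = -280.386 + (-100.8) + (-5.1996) = -386.3856.

Cov(B, Z) = -386.3856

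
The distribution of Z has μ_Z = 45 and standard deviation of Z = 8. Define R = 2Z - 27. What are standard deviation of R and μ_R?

standard deviation of R = 16, μ_R = 63

R = 2Z - 27 is linear with a = 2, b = -27.
standard deviation of R = |a|·standard deviation of Z = |2|·8 = 16.
μ_R = a·μ_Z + b = 2·45 + (-27) = 63.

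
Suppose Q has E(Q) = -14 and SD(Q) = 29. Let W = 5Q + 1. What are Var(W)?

W = 5Q + 1 is linear with a = 5, b = 1.
Var(Q) = 29² = 841.
Var(W) = a²·Var(Q) = 5²·841 = 21025 (the additive constant 1 does not affect variance).

Var(W) = 21025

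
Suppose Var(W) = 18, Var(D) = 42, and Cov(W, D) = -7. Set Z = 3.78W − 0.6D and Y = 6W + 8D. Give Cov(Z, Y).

Cov(Z, Y) = 20.16

By bilinearity, Cov(Z, Y) = ac·Var(W) + bd·Var(D) + (ad+bc)·Cov(W, D), with a=3.78, b=-0.6, c=6, d=8.
ac·Var(W) = 3.78·6·18 = 408.24
bd·Var(D) = (-0.6)·8·42 = -201.6
(ad+bc)·Cov(W, D) = (26.64)·(-7) = -186.48
Cov(Z, Y) = 408.24 + (-201.6) + (-186.48) = 20.16.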